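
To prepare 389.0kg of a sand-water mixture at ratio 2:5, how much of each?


Total parts = 2 + 5 = 7
sand: 389.0 × 2/7 = 111.1kg
water: 389.0 × 5/7 = 277.9kg
= 111.1kg and 277.9kg

111.1kg and 277.9kg


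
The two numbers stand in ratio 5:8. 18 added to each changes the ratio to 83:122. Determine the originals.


Let A = 5k, B = 8k.
(5k + 18) / (8k + 18) = 83/122
Cross-multiply: 122(5k + 18) = 83(8k + 18)
610k + 2196 = 664k + 1494
610k - 664k = 1494 - 2196
-54k = -702
k = -702/-54 = 13
A = 5×13 = 65, B = 8×13 = 104
= A = 65, B = 104

A = 65, B = 104


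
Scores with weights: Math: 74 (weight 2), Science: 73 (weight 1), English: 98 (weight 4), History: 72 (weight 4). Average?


Numerator = 74×2 + 73×1 + 98×4 + 72×4
= 148 + 73 + 392 + 288
= 901
Total weight = 11
Weighted avg = 901/11
= 81.91

81.91


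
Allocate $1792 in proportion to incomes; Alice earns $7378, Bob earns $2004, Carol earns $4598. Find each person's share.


Total income = 7378 + 2004 + 4598 = $13980
Alice: $1792 × 7378/13980 = $945.74
Bob: $1792 × 2004/13980 = $256.88
Carol: $1792 × 4598/13980 = $589.39
= Alice: $945.74, Bob: $256.88, Carol: $589.39

Alice: $945.74, Bob: $256.88, Carol: $589.39


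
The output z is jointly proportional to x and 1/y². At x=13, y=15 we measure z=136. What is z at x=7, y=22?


z = k·x/y²
Solve for k using the known point: k = z·y²/x = 136×225/13 = 30600/13 ≈ 2353.8462
Now evaluate at x=7, y=22:
z = k × 7 / 484 = (30600 × 7) / (13 × 484) = 214200/6292
≈ 34.0432

34.0432


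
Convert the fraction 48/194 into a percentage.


Percentage = (part / whole) × 100
= (48 / 194) × 100
≈ 24.74%

24.74%


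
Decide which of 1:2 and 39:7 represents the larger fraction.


1/2 = 0.5000
39/7 = 5.5714
0.5000 < 5.5714, so 1:2 is less
= 39:7

39:7


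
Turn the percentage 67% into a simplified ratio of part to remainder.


67% means 67 parts out of 100; remainder = 33
Part : remainder = 67:33
GCD = 1
= 67:33

67:33


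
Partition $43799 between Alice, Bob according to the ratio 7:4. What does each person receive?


Total parts = 7 + 4 = 11
Alice: 43799 × 7/11 = 27872.09
Bob: 43799 × 4/11 = 15926.91
= Alice: $27872.09, Bob: $15926.91

Alice: $27872.09, Bob: $15926.91


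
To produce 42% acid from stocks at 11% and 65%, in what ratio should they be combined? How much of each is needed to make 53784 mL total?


Let x parts of 11% mix with y parts of 65%.
11x + 65y = 42(x + y)
11x + 65y = 42x + 42y
x(11 - 42) = y(42 - 65)
x/y = (65 - 42)/(42 - 11) = 23/31
Simplify: 23:31
Total parts = 54; one part = 53784/54 = 996.00 mL
11% solution: 23×996.00 = 22908.00 mL
65% solution: 31×996.00 = 30876.00 mL
= ratio 23:31; 22908.00 mL and 30876.00 mL

ratio 23:31; 22908.00 mL and 30876.00 mL


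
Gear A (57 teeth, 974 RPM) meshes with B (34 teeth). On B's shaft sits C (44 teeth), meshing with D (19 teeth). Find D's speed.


Stage 1: RPM_B = RPM_A × t_A/t_B = 974 × 57/34 = 55518/34 ≈ 1632.88
B and C share a shaft → RPM_C = RPM_B
Stage 2: RPM_D = RPM_C × t_C/t_D = RPM_A × (t_A×t_C)/(t_B×t_D)
Overall ratio = (57×44)/(34×19) = 2508/646
RPM_D = 974 × 2508/646 = 2442792/646
≈ 3781.41 RPM

3781.41 RPM


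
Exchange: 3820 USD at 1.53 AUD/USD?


Amount × rate = 3820 × 1.53
= 5844.60 AUD

5844.60 AUD


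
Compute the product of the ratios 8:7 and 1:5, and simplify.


Compound ratio = (8×1) : (7×5)
= 8:35
GCD = 1
= 8:35

8:35


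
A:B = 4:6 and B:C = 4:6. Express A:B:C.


Match B: multiply A:B by 4 → 16:24
Multiply B:C by 6 → 24:36
Combined: 16:24:36
GCD = 4
= 4:6:9

4:6:9


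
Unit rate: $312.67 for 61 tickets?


Unit rate = total / quantity
= 312.67 / 61
= $5.13 per unit

$5.13 per unit


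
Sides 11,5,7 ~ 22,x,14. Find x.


Scale factor = 22/11 = 2
Missing side = 5 × 2
= 10.0

10.0


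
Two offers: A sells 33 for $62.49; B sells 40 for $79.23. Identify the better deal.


Deal A: $62.49/33 = $1.8936/unit
Deal B: $79.23/40 = $1.9808/unit
A is cheaper per unit
= Deal A

Deal A


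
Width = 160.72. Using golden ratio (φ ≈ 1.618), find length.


φ = (1 + √5) / 2 ≈ 1.618
Length = width × φ = 160.72 × 1.618 = 260.04496
≈ 260.04

260.04


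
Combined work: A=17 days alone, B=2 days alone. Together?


Rate of A = 1/17 per day
Rate of B = 1/2 per day
Combined rate = 1/17 + 1/2 = 19/34 ≈ 0.5588 per day
Days = 1 / combined rate = 34/19
≈ 1.79 days

1.79 days


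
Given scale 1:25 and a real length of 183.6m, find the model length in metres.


Model size = real / scale
= 183.6 / 25
= 7.3440 m

7.3440 m


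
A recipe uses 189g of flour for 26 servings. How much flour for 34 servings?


Direct proportion: y/x = constant
k = 189/26 ≈ 7.2692
y₂ = k × 34 = 189 × 34 / 26 = 6426/26
≈ 247.15

247.15


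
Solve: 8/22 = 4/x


Cross multiply: 8 × x = 22 × 4
8x = 88
x = 88 / 8
= 11.00

11.00


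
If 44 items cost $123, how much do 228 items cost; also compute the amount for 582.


Direct proportion: y/x = constant
k = 123/44 ≈ 2.7955
y at x=228: k × 228 = 123 × 228 / 44 = 28044/44 ≈ 637.36
y at x=582: k × 582 = 123 × 582 / 44 = 71586/44 ≈ 1626.95
= 637.36 and 1626.95

637.36 and 1626.95


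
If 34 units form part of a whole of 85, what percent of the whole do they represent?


Percentage = (part / whole) × 100
= (34 / 85) × 100
= 40.00%

40.00%


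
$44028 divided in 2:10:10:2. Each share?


Total parts = 2 + 10 + 10 + 2 = 24
Part 1: 44028 × 2/24 = 3669.00
Part 2: 44028 × 10/24 = 18345.00
Part 3: 44028 × 10/24 = 18345.00
Part 4: 44028 × 2/24 = 3669.00
= Part 1: $3669.00, Part 2: $18345.00, Part 3: $18345.00, Part 4: $3669.00

Part 1: $3669.00, Part 2: $18345.00, Part 3: $18345.00, Part 4: $3669.00


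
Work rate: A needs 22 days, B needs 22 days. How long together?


Rate of A = 1/22 per day
Rate of B = 1/22 per day
Combined rate = 1/22 + 1/22 = 44/484 ≈ 0.0909 per day
Days = 1 / combined rate = 484/44
= 11.00 days

11.00 days


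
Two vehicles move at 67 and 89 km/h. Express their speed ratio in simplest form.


Ratio = 67:89
GCD = 1
Simplified = 67:89
Time ratio (same distance) = 89:67
Speed ratio = 67:89

67:89


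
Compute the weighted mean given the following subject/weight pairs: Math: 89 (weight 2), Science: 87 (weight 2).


Numerator = 89×2 + 87×2
= 178 + 174
= 352
Total weight = 4
Weighted avg = 352/4
= 88.00

88.00


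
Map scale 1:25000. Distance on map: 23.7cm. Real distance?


Real distance = map distance × scale
= 23.7cm × 25000
= 592500 cm = 5925.0 m
= 5.925 km

5.925 km


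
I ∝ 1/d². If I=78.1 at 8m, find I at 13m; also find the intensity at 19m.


I₁d₁² = I₂d₂²
I at 13m = 78.1 × (8/13)² = 78.1 × 64/169 = 4998.4/169 ≈ 29.5763
I at 19m = 78.1 × (8/19)² = 78.1 × 64/361 = 4998.4/361 ≈ 13.8460
= 29.5763 and 13.8460

29.5763 and 13.8460


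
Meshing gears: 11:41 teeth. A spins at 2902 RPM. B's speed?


Gear ratio = 11:41 = 11:41
RPM_B = RPM_A × (teeth_A / teeth_B)
= 2902 × (11/41)
= 778.6 RPM

778.6 RPM


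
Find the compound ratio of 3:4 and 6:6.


Compound ratio = (3×6) : (4×6)
= 18:24
GCD = 6
= 3:4

3:4


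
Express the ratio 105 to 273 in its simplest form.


GCD(105, 273) = 21
105/21 : 273/21
= 5:13

5:13


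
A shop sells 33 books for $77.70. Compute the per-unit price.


Unit rate = total / quantity
= 77.70 / 33
= $2.35 per unit

$2.35 per unit


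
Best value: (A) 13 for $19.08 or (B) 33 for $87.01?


Deal A: $19.08/13 = $1.4677/unit
Deal B: $87.01/33 = $2.6367/unit
A is cheaper per unit
= Deal A

Deal A


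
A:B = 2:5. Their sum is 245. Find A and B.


Let A = 2k, B = 5k.
2k + 5k = 245
7k = 245 → k = 245/7 = 35
A = 2×35 = 70, B = 5×35 = 175
= A = 70, B = 175

A = 70, B = 175


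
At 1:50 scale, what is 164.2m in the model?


Model size = real / scale
= 164.2 / 50
= 3.2840 m

3.2840 m


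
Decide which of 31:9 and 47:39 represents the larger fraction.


31/9 = 3.4444
47/39 = 1.2051
3.4444 > 1.2051, so 31:9 is greater
= 31:9

31:9


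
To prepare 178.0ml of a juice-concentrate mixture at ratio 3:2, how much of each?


Total parts = 3 + 2 = 5
juice: 178.0 × 3/5 = 106.8ml
concentrate: 178.0 × 2/5 = 71.2ml
= 106.8ml and 71.2ml

106.8ml and 71.2ml


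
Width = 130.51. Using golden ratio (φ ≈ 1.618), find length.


φ = (1 + √5) / 2 ≈ 1.618
Length = width × φ = 130.51 × 1.618 = 211.16518
≈ 211.17

211.17


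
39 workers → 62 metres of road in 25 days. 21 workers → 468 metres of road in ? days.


Days ∝ work / workers, so d₂ = d₁ × (m₁/m₂) × (w₂/w₁)
Workers factor (inverse): 39/21 ≈ 1.8571
Work factor (direct): 468/62 ≈ 7.5484
d₂ = 25 × 39/21 × 468/62 = (25 × 39 × 468) / (21 × 62) = 456300/1302
≈ 350.46 days

350.46 days


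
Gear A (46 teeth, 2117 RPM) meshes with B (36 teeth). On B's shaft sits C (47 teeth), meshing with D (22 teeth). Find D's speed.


Stage 1: RPM_B = RPM_A × t_A/t_B = 2117 × 46/36 = 97382/36 ≈ 2705.06
B and C share a shaft → RPM_C = RPM_B
Stage 2: RPM_D = RPM_C × t_C/t_D = RPM_A × (t_A×t_C)/(t_B×t_D)
Overall ratio = (46×47)/(36×22) = 2162/792
RPM_D = 2117 × 2162/792 = 4576954/792
≈ 5778.98 RPM

5778.98 RPM


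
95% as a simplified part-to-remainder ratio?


95% means 95 parts out of 100; remainder = 5
Part : remainder = 95:5
GCD = 5
= 19:1

19:1


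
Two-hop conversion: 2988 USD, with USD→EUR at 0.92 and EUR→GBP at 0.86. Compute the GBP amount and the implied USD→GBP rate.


Step 1: 2988 USD × 0.92 = 2748.96 EUR
Step 2: 2748.96 EUR × 0.86 = 2364.11 GBP
Implied rate USD→GBP = 0.92 × 0.86 = 0.7912
= 2364.11 GBP; implied rate 0.7912 GBP/USD

2364.11 GBP; implied rate 0.7912 GBP/USD


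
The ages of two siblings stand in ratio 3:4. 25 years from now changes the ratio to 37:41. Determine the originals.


Let A = 3k, B = 4k.
(3k + 25) / (4k + 25) = 37/41
Cross-multiply: 41(3k + 25) = 37(4k + 25)
123k + 1025 = 148k + 925
123k - 148k = 925 - 1025
-25k = -100
k = -100/-25 = 4
A = 3×4 = 12, B = 4×4 = 16
= A = 12, B = 16

A = 12, B = 16


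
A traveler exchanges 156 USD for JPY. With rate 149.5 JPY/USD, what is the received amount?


Amount × rate = 156 × 149.5
= 23322.00 JPY

23322.00 JPY


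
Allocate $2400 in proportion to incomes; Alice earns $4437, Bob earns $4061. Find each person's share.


Total income = 4437 + 4061 = $8498
Alice: $2400 × 4437/8498 = $1253.09
Bob: $2400 × 4061/8498 = $1146.91
= Alice: $1253.09, Bob: $1146.91

Alice: $1253.09, Bob: $1146.91


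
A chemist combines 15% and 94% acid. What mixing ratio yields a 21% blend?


Let x parts of 15% mix with y parts of 94%.
15x + 94y = 21(x + y)
15x + 94y = 21x + 21y
x(15 - 21) = y(21 - 94)
x/y = (94 - 21)/(21 - 15) = 73/6
Simplify: 73:6
= 73:6

73:6


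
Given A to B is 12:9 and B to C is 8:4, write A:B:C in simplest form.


Match B: multiply A:B by 8 → 96:72
Multiply B:C by 9 → 72:36
Combined: 96:72:36
GCD = 12
= 8:6:3

8:6:3


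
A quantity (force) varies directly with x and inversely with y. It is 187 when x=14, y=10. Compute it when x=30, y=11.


z = k·x/y
Solve for k using the known point: k = z·y/x = 187×10/14 = 1870/14 ≈ 133.5714
Now evaluate at x=30, y=11:
z = k × 30 / 11 = (1870 × 30) / (14 × 11) = 56100/154
≈ 364.2857

364.2857


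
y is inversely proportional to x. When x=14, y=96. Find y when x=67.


Inverse proportion: x × y = constant
k = 14 × 96 = 1344
y₂ = k / 67 = 1344 / 67
= 20.06

20.06


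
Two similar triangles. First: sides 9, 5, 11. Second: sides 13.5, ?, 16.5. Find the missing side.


Scale factor = 13.5/9 = 1.5
Missing side = 5 × 1.5
= 7.5

7.5


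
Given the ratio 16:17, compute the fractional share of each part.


Total parts = 16 + 17 = 33
First part: 16/33 = 16/33
Second part: 17/33 = 17/33
= 16/33 and 17/33

16/33 and 17/33


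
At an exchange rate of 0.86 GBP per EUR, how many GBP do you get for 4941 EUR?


Amount × rate = 4941 × 0.86
= 4249.26 GBP

4249.26 GBP


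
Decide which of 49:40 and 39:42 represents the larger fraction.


49/40 = 1.2250
39/42 = 0.9286
1.2250 > 0.9286, so 49:40 is greater
= 49:40

49:40


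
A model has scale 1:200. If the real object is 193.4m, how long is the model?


Model size = real / scale
= 193.4 / 200
= 0.9670 m

0.9670 m


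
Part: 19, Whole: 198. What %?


Percentage = (part / whole) × 100
= (19 / 198) × 100
≈ 9.60%

9.60%


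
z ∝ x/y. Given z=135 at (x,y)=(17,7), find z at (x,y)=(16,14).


z = k·x/y
Solve for k using the known point: k = z·y/x = 135×7/17 = 945/17 ≈ 55.5882
Now evaluate at x=16, y=14:
z = k × 16 / 14 = (945 × 16) / (17 × 14) = 15120/238
≈ 63.5294

63.5294


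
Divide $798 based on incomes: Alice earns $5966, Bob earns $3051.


Total income = 5966 + 3051 = $9017
Alice: $798 × 5966/9017 = $527.99
Bob: $798 × 3051/9017 = $270.01
= Alice: $527.99, Bob: $270.01

Alice: $527.99, Bob: $270.01


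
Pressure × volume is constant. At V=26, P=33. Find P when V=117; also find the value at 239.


Inverse proportion: x × y = constant
k = 26 × 33 = 858
At x=117: k/117 = 7.33
At x=239: k/239 = 3.59
= 7.33 and 3.59

7.33 and 3.59


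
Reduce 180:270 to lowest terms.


GCD(180, 270) = 90
180/90 : 270/90
= 2:3

2:3


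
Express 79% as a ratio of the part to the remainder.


79% means 79 parts out of 100; remainder = 21
Part : remainder = 79:21
GCD = 1
= 79:21

79:21


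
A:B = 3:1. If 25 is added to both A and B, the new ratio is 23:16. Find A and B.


Let A = 3k, B = 1k.
(3k + 25) / (1k + 25) = 23/16
Cross-multiply: 16(3k + 25) = 23(1k + 25)
48k + 400 = 23k + 575
48k - 23k = 575 - 400
25k = 175
k = 175/25 = 7
A = 3×7 = 21, B = 1×7 = 7
= A = 21, B = 7

A = 21, B = 7


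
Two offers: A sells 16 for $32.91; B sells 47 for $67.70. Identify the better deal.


Deal A: $32.91/16 = $2.0569/unit
Deal B: $67.70/47 = $1.4404/unit
B is cheaper per unit
= Deal B

Deal B


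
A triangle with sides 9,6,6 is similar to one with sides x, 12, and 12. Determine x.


Scale factor = 12/6 = 2
Missing side = 9 × 2
= 18.0

18.0


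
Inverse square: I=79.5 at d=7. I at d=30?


I₁d₁² = I₂d₂²
I₂ = I₁ × (d₁/d₂)²
= 79.5 × (7/30)²
= 79.5 × 49/900
= 3895.5/900
≈ 4.3283

4.3283


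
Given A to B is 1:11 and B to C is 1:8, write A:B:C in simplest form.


Match B: multiply A:B by 1 → 1:11
Multiply B:C by 11 → 11:88
Combined: 1:11:88
GCD = 1
= 1:11:88

1:11:88


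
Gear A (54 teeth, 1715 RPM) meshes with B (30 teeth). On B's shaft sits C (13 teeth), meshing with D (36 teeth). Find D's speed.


Stage 1: RPM_B = RPM_A × t_A/t_B = 1715 × 54/30 = 92610/30 = 3087.00
B and C share a shaft → RPM_C = RPM_B
Stage 2: RPM_D = RPM_C × t_C/t_D = RPM_A × (t_A×t_C)/(t_B×t_D)
Overall ratio = (54×13)/(30×36) = 702/1080
RPM_D = 1715 × 702/1080 = 1203930/1080
= 1114.75 RPM

1114.75 RPM


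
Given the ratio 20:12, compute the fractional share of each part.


Total parts = 20 + 12 = 32
First part: 20/32 = 5/8
Second part: 12/32 = 3/8
= 5/8 and 3/8

5/8 and 3/8


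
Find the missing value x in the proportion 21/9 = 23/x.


Cross multiply: 21 × x = 9 × 23
21x = 207
x = 207 / 21
= 9.86

9.86


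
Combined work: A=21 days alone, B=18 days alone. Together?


Rate of A = 1/21 per day
Rate of B = 1/18 per day
Combined rate = 1/21 + 1/18 = 39/378 ≈ 0.1032 per day
Days = 1 / combined rate = 378/39
≈ 9.69 days

9.69 days


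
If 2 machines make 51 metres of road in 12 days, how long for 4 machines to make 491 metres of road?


Days ∝ work / workers, so d₂ = d₁ × (m₁/m₂) × (w₂/w₁)
Workers factor (inverse): 2/4 = 0.5000
Work factor (direct): 491/51 ≈ 9.6275
d₂ = 12 × 2/4 × 491/51 = (12 × 2 × 491) / (4 × 51) = 11784/204
≈ 57.76 days

57.76 days


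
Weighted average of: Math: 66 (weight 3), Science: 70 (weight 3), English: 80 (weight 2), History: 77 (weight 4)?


Numerator = 66×3 + 70×3 + 80×2 + 77×4
= 198 + 210 + 160 + 308
= 876
Total weight = 12
Weighted avg = 876/12
= 73.00

73.00


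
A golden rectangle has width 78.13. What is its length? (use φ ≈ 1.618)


φ = (1 + √5) / 2 ≈ 1.618
Length = width × φ = 78.13 × 1.618 = 126.41434
≈ 126.41

126.41


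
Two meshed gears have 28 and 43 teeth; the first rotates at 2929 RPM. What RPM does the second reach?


Gear ratio = 28:43 = 28:43
RPM_B = RPM_A × (teeth_A / teeth_B)
= 2929 × (28/43)
= 1907.3 RPM

1907.3 RPM


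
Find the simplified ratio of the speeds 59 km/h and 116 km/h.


Ratio = 59:116
GCD = 1
Simplified = 59:116
Time ratio (same distance) = 116:59
Speed ratio = 59:116

59:116


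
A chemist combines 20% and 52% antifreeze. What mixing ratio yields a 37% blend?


Let x parts of 20% mix with y parts of 52%.
20x + 52y = 37(x + y)
20x + 52y = 37x + 37y
x(20 - 37) = y(37 - 52)
x/y = (52 - 37)/(37 - 20) = 15/17
Simplify: 15:17
= 15:17

15:17


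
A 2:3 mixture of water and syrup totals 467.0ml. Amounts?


Total parts = 2 + 3 = 5
water: 467.0 × 2/5 = 186.8ml
syrup: 467.0 × 3/5 = 280.2ml
= 186.8ml and 280.2ml

186.8ml and 280.2ml


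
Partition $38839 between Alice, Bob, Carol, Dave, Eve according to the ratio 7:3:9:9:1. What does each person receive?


Total parts = 7 + 3 + 9 + 9 + 1 = 29
Alice: 38839 × 7/29 = 9374.93
Bob: 38839 × 3/29 = 4017.83
Carol: 38839 × 9/29 = 12053.48
Dave: 38839 × 9/29 = 12053.48
Eve: 38839 × 1/29 = 1339.28
= Alice: $9374.93, Bob: $4017.83, Carol: $12053.48, Dave: $12053.48, Eve: $1339.28

Alice: $9374.93, Bob: $4017.83, Carol: $12053.48, Dave: $12053.48, Eve: $1339.28


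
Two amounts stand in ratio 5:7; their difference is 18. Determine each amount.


Let A = 5k, B = 7k.
7k - 5k = 18
2k = 18 → k = 18/2 = 9
A = 5×9 = 45, B = 7×9 = 63
= A = 45, B = 63

A = 45, B = 63


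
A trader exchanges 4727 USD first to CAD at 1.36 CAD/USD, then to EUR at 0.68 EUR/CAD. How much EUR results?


Step 1: 4727 USD × 1.36 = 6428.72 CAD
Step 2: 6428.72 CAD × 0.68 = 4371.53 EUR
Implied rate USD→EUR = 1.36 × 0.68 = 0.9248
= 4371.53 EUR

4371.53 EUR


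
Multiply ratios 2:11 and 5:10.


Compound ratio = (2×5) : (11×10)
= 10:110
GCD = 10
= 1:11

1:11


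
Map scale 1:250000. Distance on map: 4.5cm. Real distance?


Real distance = map distance × scale
= 4.5cm × 250000
= 1125000 cm = 11250.0 m
= 11.250 km

11.250 km


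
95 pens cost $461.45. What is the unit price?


Unit rate = total / quantity
= 461.45 / 95
= $4.86 per unit

$4.86 per unit


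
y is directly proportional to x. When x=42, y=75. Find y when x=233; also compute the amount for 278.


Direct proportion: y/x = constant
k = 75/42 ≈ 1.7857
y at x=233: k × 233 = 75 × 233 / 42 = 17475/42 ≈ 416.07
y at x=278: k × 278 = 75 × 278 / 42 = 20850/42 ≈ 496.43
= 416.07 and 496.43

416.07 and 496.43


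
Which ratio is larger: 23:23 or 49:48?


23/23 = 1.0000
49/48 = 1.0208
1.0000 < 1.0208, so 23:23 is less
= 49:48

49:48


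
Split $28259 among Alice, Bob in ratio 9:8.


Total parts = 9 + 8 = 17
Alice: 28259 × 9/17 = 14960.65
Bob: 28259 × 8/17 = 13298.35
= Alice: $14960.65, Bob: $13298.35

Alice: $14960.65, Bob: $13298.35


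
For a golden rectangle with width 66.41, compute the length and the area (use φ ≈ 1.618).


φ = (1 + √5) / 2 ≈ 1.618
Length = width × φ = 66.41 × 1.618 = 107.45138
≈ 107.45
Area = width × length = 66.41 × 107.45138 = 7135.8461458 ≈ 7135.85
= Length: 107.45, Area: 7135.85

Length: 107.45, Area: 7135.85


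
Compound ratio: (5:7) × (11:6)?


Compound ratio = (5×11) : (7×6)
= 55:42
GCD = 1
= 55:42

55:42


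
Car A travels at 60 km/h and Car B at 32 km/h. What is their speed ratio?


Ratio = 60:32
GCD = 4
Simplified = 15:8
Time ratio (same distance) = 8:15
Speed ratio = 15:8

15:8


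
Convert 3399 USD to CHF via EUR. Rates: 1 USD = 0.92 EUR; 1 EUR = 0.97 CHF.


Step 1: 3399 USD × 0.92 = 3127.08 EUR
Step 2: 3127.08 EUR × 0.97 = 3033.27 CHF
Implied rate USD→CHF = 0.92 × 0.97 = 0.8924
= 3033.27 CHF

3033.27 CHF


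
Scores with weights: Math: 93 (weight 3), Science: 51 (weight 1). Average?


Numerator = 93×3 + 51×1
= 279 + 51
= 330
Total weight = 4
Weighted avg = 330/4
= 82.50

82.50


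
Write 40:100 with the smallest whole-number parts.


GCD(40, 100) = 20
40/20 : 100/20
= 2:5

2:5


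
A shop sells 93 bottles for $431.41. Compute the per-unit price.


Unit rate = total / quantity
= 431.41 / 93
= $4.64 per unit

$4.64 per unit


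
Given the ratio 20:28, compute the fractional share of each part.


Total parts = 20 + 28 = 48
First part: 20/48 = 5/12
Second part: 28/48 = 7/12
= 5/12 and 7/12

5/12 and 7/12


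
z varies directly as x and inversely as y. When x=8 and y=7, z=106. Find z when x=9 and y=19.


z = k·x/y
Solve for k using the known point: k = z·y/x = 106×7/8 = 742/8 = 92.7500
Now evaluate at x=9, y=19:
z = k × 9 / 19 = (742 × 9) / (8 × 19) = 6678/152
≈ 43.9342

43.9342


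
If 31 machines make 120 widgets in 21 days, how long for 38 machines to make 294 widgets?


Days ∝ work / workers, so d₂ = d₁ × (m₁/m₂) × (w₂/w₁)
Workers factor (inverse): 31/38 ≈ 0.8158
Work factor (direct): 294/120 = 2.4500
d₂ = 21 × 31/38 × 294/120 = (21 × 31 × 294) / (38 × 120) = 191394/4560
≈ 41.97 days

41.97 days


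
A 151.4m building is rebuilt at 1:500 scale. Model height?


Model size = real / scale
= 151.4 / 500
= 0.3028 m

0.3028 m


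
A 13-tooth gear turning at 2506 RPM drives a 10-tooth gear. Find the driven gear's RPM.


Gear ratio = 13:10 = 13:10
RPM_B = RPM_A × (teeth_A / teeth_B)
= 2506 × (13/10)
= 3257.8 RPM

3257.8 RPM


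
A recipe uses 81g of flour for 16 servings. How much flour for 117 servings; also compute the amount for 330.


Direct proportion: y/x = constant
k = 81/16 = 5.0625
y at x=117: k × 117 = 81 × 117 / 16 = 9477/16 ≈ 592.31
y at x=330: k × 330 = 81 × 330 / 16 = 26730/16 ≈ 1670.63
= 592.31 and 1670.63

592.31 and 1670.63


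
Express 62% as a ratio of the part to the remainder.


62% means 62 parts out of 100; remainder = 38
Part : remainder = 62:38
GCD = 2
= 31:19

31:19


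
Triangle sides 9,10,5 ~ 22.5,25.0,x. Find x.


Scale factor = 22.5/9 = 2.5
Missing side = 5 × 2.5
= 12.5

12.5


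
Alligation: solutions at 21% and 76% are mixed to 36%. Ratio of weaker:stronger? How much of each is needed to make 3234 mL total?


Let x parts of 21% mix with y parts of 76%.
21x + 76y = 36(x + y)
21x + 76y = 36x + 36y
x(21 - 36) = y(36 - 76)
x/y = (76 - 36)/(36 - 21) = 40/15
Simplify: 8:3
Total parts = 11; one part = 3234/11 = 294.00 mL
21% solution: 8×294.00 = 2352.00 mL
76% solution: 3×294.00 = 882.00 mL
= ratio 8:3; 2352.00 mL and 882.00 mL

ratio 8:3; 2352.00 mL and 882.00 mL


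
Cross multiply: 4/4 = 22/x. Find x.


Cross multiply: 4 × x = 4 × 22
4x = 88
x = 88 / 4
= 22.00

22.00


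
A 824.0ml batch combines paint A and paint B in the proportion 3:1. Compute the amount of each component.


Total parts = 3 + 1 = 4
paint A: 824.0 × 3/4 = 618.0ml
paint B: 824.0 × 1/4 = 206.0ml
= 618.0ml and 206.0ml

618.0ml and 206.0ml


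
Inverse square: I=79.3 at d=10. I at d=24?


I₁d₁² = I₂d₂²
I₂ = I₁ × (d₁/d₂)²
= 79.3 × (10/24)²
= 79.3 × 100/576
= 7930/576
≈ 13.7674

13.7674


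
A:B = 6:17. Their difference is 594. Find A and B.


Let A = 6k, B = 17k.
17k - 6k = 594
11k = 594 → k = 594/11 = 54
A = 6×54 = 324, B = 17×54 = 918
= A = 324, B = 918

A = 324, B = 918


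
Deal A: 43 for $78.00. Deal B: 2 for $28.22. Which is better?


Deal A: $78.00/43 = $1.8140/unit
Deal B: $28.22/2 = $14.1100/unit
A is cheaper per unit
= Deal A

Deal A


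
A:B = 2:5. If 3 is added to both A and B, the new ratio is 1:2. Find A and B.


Let A = 2k, B = 5k.
(2k + 3) / (5k + 3) = 1/2
Cross-multiply: 2(2k + 3) = 1(5k + 3)
4k + 6 = 5k + 3
4k - 5k = 3 - 6
-1k = -3
k = -3/-1 = 3
A = 2×3 = 6, B = 5×3 = 15
= A = 6, B = 15

A = 6, B = 15


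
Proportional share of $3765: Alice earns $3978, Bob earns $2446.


Total income = 3978 + 2446 = $6424
Alice: $3765 × 3978/6424 = $2331.44
Bob: $3765 × 2446/6424 = $1433.56
= Alice: $2331.44, Bob: $1433.56

Alice: $2331.44, Bob: $1433.56


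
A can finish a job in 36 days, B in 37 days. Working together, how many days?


Rate of A = 1/36 per day
Rate of B = 1/37 per day
Combined rate = 1/36 + 1/37 = 73/1332 ≈ 0.0548 per day
Days = 1 / combined rate = 1332/73
≈ 18.25 days

18.25 days


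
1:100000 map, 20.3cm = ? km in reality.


Real distance = map distance × scale
= 20.3cm × 100000
= 2030000 cm = 20300.0 m
= 20.300 km

20.300 km


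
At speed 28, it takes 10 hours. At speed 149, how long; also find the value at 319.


Inverse proportion: x × y = constant
k = 28 × 10 = 280
At x=149: k/149 = 1.88
At x=319: k/319 = 0.88
= 1.88 and 0.88

1.88 and 0.88


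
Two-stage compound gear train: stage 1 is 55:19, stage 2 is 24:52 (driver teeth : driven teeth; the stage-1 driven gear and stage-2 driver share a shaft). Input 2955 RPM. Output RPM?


Stage 1: RPM_B = RPM_A × t_A/t_B = 2955 × 55/19 = 162525/19 ≈ 8553.95
B and C share a shaft → RPM_C = RPM_B
Stage 2: RPM_D = RPM_C × t_C/t_D = RPM_A × (t_A×t_C)/(t_B×t_D)
Overall ratio = (55×24)/(19×52) = 1320/988
RPM_D = 2955 × 1320/988 = 3900600/988
≈ 3947.98 RPM

3947.98 RPM


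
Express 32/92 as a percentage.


Percentage = (part / whole) × 100
= (32 / 92) × 100
≈ 34.78%

34.78%


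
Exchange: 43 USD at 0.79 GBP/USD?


Amount × rate = 43 × 0.79
= 33.97 GBP

33.97 GBP


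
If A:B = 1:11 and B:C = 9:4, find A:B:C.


Match B: multiply A:B by 9 → 9:99
Multiply B:C by 11 → 99:44
Combined: 9:99:44
GCD = 1
= 9:99:44

9:99:44


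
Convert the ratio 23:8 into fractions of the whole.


Total parts = 23 + 8 = 31
First part: 23/31 = 23/31
Second part: 8/31 = 8/31
= 23/31 and 8/31

23/31 and 8/31


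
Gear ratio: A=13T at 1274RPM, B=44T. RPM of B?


Gear ratio = 13:44 = 13:44
RPM_B = RPM_A × (teeth_A / teeth_B)
= 1274 × (13/44)
= 376.4 RPM

376.4 RPM


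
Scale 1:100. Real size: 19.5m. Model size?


Model size = real / scale
= 19.5 / 100
= 0.1950 m

0.1950 m


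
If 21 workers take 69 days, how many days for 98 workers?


Inverse proportion: x × y = constant
k = 21 × 69 = 1449
y₂ = k / 98 = 1449 / 98
= 14.79

14.79


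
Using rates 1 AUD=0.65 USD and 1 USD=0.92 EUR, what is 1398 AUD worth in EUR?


Step 1: 1398 AUD × 0.65 = 908.70 USD
Step 2: 908.70 USD × 0.92 = 836.00 EUR
Implied rate AUD→EUR = 0.65 × 0.92 = 0.5980
= 836.00 EUR

836.00 EUR


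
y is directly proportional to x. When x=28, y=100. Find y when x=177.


Direct proportion: y/x = constant
k = 100/28 ≈ 3.5714
y₂ = k × 177 = 100 × 177 / 28 = 17700/28
≈ 632.14

632.14


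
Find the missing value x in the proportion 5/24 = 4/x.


Cross multiply: 5 × x = 24 × 4
5x = 96
x = 96 / 5
= 19.20

19.20


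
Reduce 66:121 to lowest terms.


GCD(66, 121) = 11
66/11 : 121/11
= 6:11

6:11


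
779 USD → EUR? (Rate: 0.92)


Amount × rate = 779 × 0.92
= 716.68 EUR

716.68 EUR


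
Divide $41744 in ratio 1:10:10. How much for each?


Total parts = 1 + 10 + 10 = 21
Part 1: 41744 × 1/21 = 1987.81
Part 2: 41744 × 10/21 = 19878.10
Part 3: 41744 × 10/21 = 19878.10
= Part 1: $1987.81, Part 2: $19878.10, Part 3: $19878.10

Part 1: $1987.81, Part 2: $19878.10, Part 3: $19878.10


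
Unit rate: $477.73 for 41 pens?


Unit rate = total / quantity
= 477.73 / 41
= $11.65 per unit

$11.65 per unit


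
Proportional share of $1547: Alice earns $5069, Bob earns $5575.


Total income = 5069 + 5575 = $10644
Alice: $1547 × 5069/10644 = $736.73
Bob: $1547 × 5575/10644 = $810.27
= Alice: $736.73, Bob: $810.27

Alice: $736.73, Bob: $810.27


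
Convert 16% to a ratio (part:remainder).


16% means 16 parts out of 100; remainder = 84
Part : remainder = 16:84
GCD = 4
= 4:21

4:21


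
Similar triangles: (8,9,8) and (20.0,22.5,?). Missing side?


Scale factor = 20.0/8 = 2.5
Missing side = 8 × 2.5
= 20.0

20.0


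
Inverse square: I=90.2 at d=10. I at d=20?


I₁d₁² = I₂d₂²
I₂ = I₁ × (d₁/d₂)²
= 90.2 × (10/20)²
= 90.2 × 100/400
= 9020/400
= 22.5500

22.5500


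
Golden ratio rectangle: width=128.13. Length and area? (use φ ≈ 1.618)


φ = (1 + √5) / 2 ≈ 1.618
Length = width × φ = 128.13 × 1.618 = 207.31434
≈ 207.31
Area = width × length = 128.13 × 207.31434 = 26563.1863842 ≈ 26563.19
= Length: 207.31, Area: 26563.19

Length: 207.31, Area: 26563.19


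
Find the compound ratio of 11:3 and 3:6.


Compound ratio = (11×3) : (3×6)
= 33:18
GCD = 3
= 11:6

11:6


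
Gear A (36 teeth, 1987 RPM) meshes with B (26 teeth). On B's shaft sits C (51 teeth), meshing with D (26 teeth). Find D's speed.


Stage 1: RPM_B = RPM_A × t_A/t_B = 1987 × 36/26 = 71532/26 ≈ 2751.23
B and C share a shaft → RPM_C = RPM_B
Stage 2: RPM_D = RPM_C × t_C/t_D = RPM_A × (t_A×t_C)/(t_B×t_D)
Overall ratio = (36×51)/(26×26) = 1836/676
RPM_D = 1987 × 1836/676 = 3648132/676
≈ 5396.64 RPM

5396.64 RPM


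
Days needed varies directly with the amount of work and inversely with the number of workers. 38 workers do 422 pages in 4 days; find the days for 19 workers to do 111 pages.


Days ∝ work / workers, so d₂ = d₁ × (m₁/m₂) × (w₂/w₁)
Workers factor (inverse): 38/19 = 2.0000
Work factor (direct): 111/422 ≈ 0.2630
d₂ = 4 × 38/19 × 111/422 = (4 × 38 × 111) / (19 × 422) = 16872/8018
≈ 2.10 days

2.10 days


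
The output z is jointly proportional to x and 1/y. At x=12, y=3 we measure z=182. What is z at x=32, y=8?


z = k·x/y
Solve for k using the known point: k = z·y/x = 182×3/12 = 546/12 = 45.5000
Now evaluate at x=32, y=8:
z = k × 32 / 8 = (546 × 32) / (12 × 8) = 17472/96
= 182.0000

182.0000


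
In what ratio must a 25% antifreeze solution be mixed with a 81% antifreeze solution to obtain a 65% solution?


Let x parts of 25% mix with y parts of 81%.
25x + 81y = 65(x + y)
25x + 81y = 65x + 65y
x(25 - 65) = y(65 - 81)
x/y = (81 - 65)/(65 - 25) = 16/40
Simplify: 2:5
= 2:5

2:5


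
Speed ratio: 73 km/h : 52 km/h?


Ratio = 73:52
GCD = 1
Simplified = 73:52
Time ratio (same distance) = 52:73
Speed ratio = 73:52

73:52


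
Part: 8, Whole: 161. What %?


Percentage = (part / whole) × 100
= (8 / 161) × 100
≈ 4.97%

4.97%


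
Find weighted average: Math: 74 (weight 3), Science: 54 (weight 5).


Numerator = 74×3 + 54×5
= 222 + 270
= 492
Total weight = 8
Weighted avg = 492/8
= 61.50

61.50


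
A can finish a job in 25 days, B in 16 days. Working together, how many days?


Rate of A = 1/25 per day
Rate of B = 1/16 per day
Combined rate = 1/25 + 1/16 = 41/400 = 0.1025 per day
Days = 1 / combined rate = 400/41
≈ 9.76 days

9.76 days


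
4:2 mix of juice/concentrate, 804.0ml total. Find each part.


Total parts = 4 + 2 = 6
juice: 804.0 × 4/6 = 536.0ml
concentrate: 804.0 × 2/6 = 268.0ml
= 536.0ml and 268.0ml

536.0ml and 268.0ml


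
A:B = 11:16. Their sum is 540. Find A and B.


Let A = 11k, B = 16k.
11k + 16k = 540
27k = 540 → k = 540/27 = 20
A = 11×20 = 220, B = 16×20 = 320
= A = 220, B = 320

A = 220, B = 320


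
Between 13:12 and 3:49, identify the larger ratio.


13/12 = 1.0833
3/49 = 0.0612
1.0833 > 0.0612, so 13:12 is greater
= 13:12

13:12


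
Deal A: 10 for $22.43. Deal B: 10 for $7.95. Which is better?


Deal A: $22.43/10 = $2.2430/unit
Deal B: $7.95/10 = $0.7950/unit
B is cheaper per unit
= Deal B

Deal B


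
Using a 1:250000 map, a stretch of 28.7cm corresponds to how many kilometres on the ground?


Real distance = map distance × scale
= 28.7cm × 250000
= 7175000 cm = 71750.0 m
= 71.750 km

71.750 km


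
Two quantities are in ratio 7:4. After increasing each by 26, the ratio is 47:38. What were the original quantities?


Let A = 7k, B = 4k.
(7k + 26) / (4k + 26) = 47/38
Cross-multiply: 38(7k + 26) = 47(4k + 26)
266k + 988 = 188k + 1222
266k - 188k = 1222 - 988
78k = 234
k = 234/78 = 3
A = 7×3 = 21, B = 4×3 = 12
= A = 21, B = 12

A = 21, B = 12


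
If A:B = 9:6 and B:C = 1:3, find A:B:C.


Match B: multiply A:B by 1 → 9:6
Multiply B:C by 6 → 6:18
Combined: 9:6:18
GCD = 3
= 3:2:6

3:2:6


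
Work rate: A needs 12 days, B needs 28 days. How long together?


Rate of A = 1/12 per day
Rate of B = 1/28 per day
Combined rate = 1/12 + 1/28 = 40/336 ≈ 0.1190 per day
Days = 1 / combined rate = 336/40
= 8.40 days

8.40 days


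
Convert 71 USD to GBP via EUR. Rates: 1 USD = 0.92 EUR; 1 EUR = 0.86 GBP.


Step 1: 71 USD × 0.92 = 65.32 EUR
Step 2: 65.32 EUR × 0.86 = 56.18 GBP
Implied rate USD→GBP = 0.92 × 0.86 = 0.7912
= 56.18 GBP

56.18 GBP


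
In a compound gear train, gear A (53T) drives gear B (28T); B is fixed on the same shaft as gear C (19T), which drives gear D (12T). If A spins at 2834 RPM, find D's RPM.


Stage 1: RPM_B = RPM_A × t_A/t_B = 2834 × 53/28 = 150202/28 ≈ 5364.36
B and C share a shaft → RPM_C = RPM_B
Stage 2: RPM_D = RPM_C × t_C/t_D = RPM_A × (t_A×t_C)/(t_B×t_D)
Overall ratio = (53×19)/(28×12) = 1007/336
RPM_D = 2834 × 1007/336 = 2853838/336
≈ 8493.57 RPM

8493.57 RPM


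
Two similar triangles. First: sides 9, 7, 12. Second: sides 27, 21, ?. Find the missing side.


Scale factor = 27/9 = 3
Missing side = 12 × 3
= 36.0

36.0


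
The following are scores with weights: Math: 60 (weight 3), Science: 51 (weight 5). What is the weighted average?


Numerator = 60×3 + 51×5
= 180 + 255
= 435
Total weight = 8
Weighted avg = 435/8
= 54.38

54.38


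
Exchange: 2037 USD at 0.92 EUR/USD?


Amount × rate = 2037 × 0.92
= 1874.04 EUR

1874.04 EUR


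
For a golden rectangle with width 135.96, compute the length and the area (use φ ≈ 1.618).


φ = (1 + √5) / 2 ≈ 1.618
Length = width × φ = 135.96 × 1.618 = 219.98328
≈ 219.98
Area = width × length = 135.96 × 219.98328 = 29908.9267488 ≈ 29908.93
= Length: 219.98, Area: 29908.93

Length: 219.98, Area: 29908.93


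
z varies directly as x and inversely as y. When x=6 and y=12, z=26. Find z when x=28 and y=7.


z = k·x/y
Solve for k using the known point: k = z·y/x = 26×12/6 = 312/6 = 52.0000
Now evaluate at x=28, y=7:
z = k × 28 / 7 = (312 × 28) / (6 × 7) = 8736/42
= 208.0000

208.0000


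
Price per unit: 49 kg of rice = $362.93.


Unit rate = total / quantity
= 362.93 / 49
= $7.41 per unit

$7.41 per unit


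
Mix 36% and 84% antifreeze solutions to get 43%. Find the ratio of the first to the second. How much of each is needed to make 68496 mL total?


Let x parts of 36% mix with y parts of 84%.
36x + 84y = 43(x + y)
36x + 84y = 43x + 43y
x(36 - 43) = y(43 - 84)
x/y = (84 - 43)/(43 - 36) = 41/7
Simplify: 41:7
Total parts = 48; one part = 68496/48 = 1427.00 mL
36% solution: 41×1427.00 = 58507.00 mL
84% solution: 7×1427.00 = 9989.00 mL
= ratio 41:7; 58507.00 mL and 9989.00 mL

ratio 41:7; 58507.00 mL and 9989.00 mL


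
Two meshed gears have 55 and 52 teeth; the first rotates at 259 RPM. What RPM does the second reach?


Gear ratio = 55:52 = 55:52
RPM_B = RPM_A × (teeth_A / teeth_B)
= 259 × (55/52)
= 273.9 RPM

273.9 RPM


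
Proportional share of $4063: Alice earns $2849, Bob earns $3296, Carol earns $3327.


Total income = 2849 + 3296 + 3327 = $9472
Alice: $4063 × 2849/9472 = $1222.07
Bob: $4063 × 3296/9472 = $1413.81
Carol: $4063 × 3327/9472 = $1427.11
= Alice: $1222.07, Bob: $1413.81, Carol: $1427.11

Alice: $1222.07, Bob: $1413.81, Carol: $1427.11


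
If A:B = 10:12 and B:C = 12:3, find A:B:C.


Match B: multiply A:B by 12 → 120:144
Multiply B:C by 12 → 144:36
Combined: 120:144:36
GCD = 12
= 10:12:3

10:12:3


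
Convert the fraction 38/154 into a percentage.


Percentage = (part / whole) × 100
= (38 / 154) × 100
≈ 24.68%

24.68%


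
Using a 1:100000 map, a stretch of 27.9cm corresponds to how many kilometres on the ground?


Real distance = map distance × scale
= 27.9cm × 100000
= 2790000 cm = 27900.0 m
= 27.900 km

27.900 km


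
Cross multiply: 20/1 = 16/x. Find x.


Cross multiply: 20 × x = 1 × 16
20x = 16
x = 16 / 20
= 0.80

0.80


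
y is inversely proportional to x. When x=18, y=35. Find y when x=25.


Inverse proportion: x × y = constant
k = 18 × 35 = 630
y₂ = k / 25 = 630 / 25
= 25.20

25.20


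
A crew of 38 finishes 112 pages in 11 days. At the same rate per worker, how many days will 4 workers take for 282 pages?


Days ∝ work / workers, so d₂ = d₁ × (m₁/m₂) × (w₂/w₁)
Workers factor (inverse): 38/4 = 9.5000
Work factor (direct): 282/112 ≈ 2.5179
d₂ = 11 × 38/4 × 282/112 = (11 × 38 × 282) / (4 × 112) = 117876/448
≈ 263.12 days

263.12 days


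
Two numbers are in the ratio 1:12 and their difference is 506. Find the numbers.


Let A = 1k, B = 12k.
12k - 1k = 506
11k = 506 → k = 506/11 = 46
A = 1×46 = 46, B = 12×46 = 552
= A = 46, B = 552

A = 46, B = 552


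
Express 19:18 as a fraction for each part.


Total parts = 19 + 18 = 37
First part: 19/37 = 19/37
Second part: 18/37 = 18/37
= 19/37 and 18/37

19/37 and 18/37


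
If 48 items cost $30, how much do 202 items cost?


Direct proportion: y/x = constant
k = 30/48 = 0.6250
y₂ = k × 202 = 30 × 202 / 48 = 6060/48
= 126.25

126.25


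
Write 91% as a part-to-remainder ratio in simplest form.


91% means 91 parts out of 100; remainder = 9
Part : remainder = 91:9
GCD = 1
= 91:9

91:9


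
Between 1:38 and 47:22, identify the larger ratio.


1/38 = 0.0263
47/22 = 2.1364
0.0263 < 2.1364, so 1:38 is less
= 47:22

47:22


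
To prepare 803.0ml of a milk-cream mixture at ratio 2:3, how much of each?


Total parts = 2 + 3 = 5
milk: 803.0 × 2/5 = 321.2ml
cream: 803.0 × 3/5 = 481.8ml
= 321.2ml and 481.8ml

321.2ml and 481.8ml


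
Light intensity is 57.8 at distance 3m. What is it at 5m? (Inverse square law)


I₁d₁² = I₂d₂²
I₂ = I₁ × (d₁/d₂)²
= 57.8 × (3/5)²
= 57.8 × 9/25
= 520.2/25
= 20.8080

20.8080


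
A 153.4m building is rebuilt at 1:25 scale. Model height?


Model size = real / scale
= 153.4 / 25
= 6.1360 m

6.1360 m


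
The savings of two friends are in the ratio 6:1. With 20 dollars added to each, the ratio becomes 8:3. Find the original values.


Let A = 6k, B = 1k.
(6k + 20) / (1k + 20) = 8/3
Cross-multiply: 3(6k + 20) = 8(1k + 20)
18k + 60 = 8k + 160
18k - 8k = 160 - 60
10k = 100
k = 100/10 = 10
A = 6×10 = 60, B = 1×10 = 10
= A = 60, B = 10

A = 60, B = 10


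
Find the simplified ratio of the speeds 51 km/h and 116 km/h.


Ratio = 51:116
GCD = 1
Simplified = 51:116
Time ratio (same distance) = 116:51
Speed ratio = 51:116

51:116


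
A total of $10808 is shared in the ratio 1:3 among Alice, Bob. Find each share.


Total parts = 1 + 3 = 4
Alice: 10808 × 1/4 = 2702.00
Bob: 10808 × 3/4 = 8106.00
= Alice: $2702.00, Bob: $8106.00

Alice: $2702.00, Bob: $8106.00


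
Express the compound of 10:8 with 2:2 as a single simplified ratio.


Compound ratio = (10×2) : (8×2)
= 20:16
GCD = 4
= 5:4

5:4


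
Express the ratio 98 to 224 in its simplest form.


GCD(98, 224) = 14
98/14 : 224/14
= 7:16

7:16


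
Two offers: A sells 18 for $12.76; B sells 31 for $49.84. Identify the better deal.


Deal A: $12.76/18 = $0.7089/unit
Deal B: $49.84/31 = $1.6077/unit
A is cheaper per unit
= Deal A

Deal A


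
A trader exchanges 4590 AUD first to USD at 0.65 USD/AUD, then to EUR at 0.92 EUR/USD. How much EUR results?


Step 1: 4590 AUD × 0.65 = 2983.50 USD
Step 2: 2983.50 USD × 0.92 = 2744.82 EUR
Implied rate AUD→EUR = 0.65 × 0.92 = 0.5980
= 2744.82 EUR

2744.82 EUR
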